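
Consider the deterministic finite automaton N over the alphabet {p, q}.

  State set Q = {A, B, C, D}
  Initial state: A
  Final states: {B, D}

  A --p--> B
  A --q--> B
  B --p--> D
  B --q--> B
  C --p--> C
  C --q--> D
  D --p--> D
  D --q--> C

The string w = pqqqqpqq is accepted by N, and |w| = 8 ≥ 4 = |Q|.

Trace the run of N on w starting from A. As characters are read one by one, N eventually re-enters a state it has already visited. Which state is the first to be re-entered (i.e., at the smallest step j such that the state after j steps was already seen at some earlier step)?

B

State sequence: A -p-> B -q-> B -q-> B -q-> B -q-> B -p-> D -q-> C -q-> D
First repeat at step 2: B was already visited.

The earliest repeat is at step j = 2: N is in B, which it already visited at step i = 1.
Pumping length from the standard proof: p = 4 (the number of states). The repeated state found above gives |xy| = j ≤ 4 and |y| = j − i ≥ 1.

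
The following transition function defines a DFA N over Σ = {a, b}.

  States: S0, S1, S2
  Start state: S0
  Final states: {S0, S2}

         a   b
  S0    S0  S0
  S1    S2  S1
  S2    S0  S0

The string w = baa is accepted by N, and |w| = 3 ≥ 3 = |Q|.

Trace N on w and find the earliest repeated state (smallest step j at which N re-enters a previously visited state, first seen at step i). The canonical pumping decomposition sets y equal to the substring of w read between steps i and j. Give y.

b

Run of N on w = b a a:
  step 0: S0  (start)
  step 1: S0  (read b: S0→S0)   ← first repeat (S0 seen earlier)
  step 2: S0  (read a: S0→S0)
  step 3: S0  (read a: S0→S0)

So i = 0, j = 1, giving x = w[0:0] = ε, y = w[0:1] = b, z = w[1:3] = aa.
Check: |xy| = 1 ≤ 3 and |y| = 1 ≥ 1. Reading y takes N from S0 back to S0, so every xyⁱz is accepted.
With |Q| = 3, pigeonhole forces a state repeat no later than step 3; the substring read between the first and second visits to that state can be pumped.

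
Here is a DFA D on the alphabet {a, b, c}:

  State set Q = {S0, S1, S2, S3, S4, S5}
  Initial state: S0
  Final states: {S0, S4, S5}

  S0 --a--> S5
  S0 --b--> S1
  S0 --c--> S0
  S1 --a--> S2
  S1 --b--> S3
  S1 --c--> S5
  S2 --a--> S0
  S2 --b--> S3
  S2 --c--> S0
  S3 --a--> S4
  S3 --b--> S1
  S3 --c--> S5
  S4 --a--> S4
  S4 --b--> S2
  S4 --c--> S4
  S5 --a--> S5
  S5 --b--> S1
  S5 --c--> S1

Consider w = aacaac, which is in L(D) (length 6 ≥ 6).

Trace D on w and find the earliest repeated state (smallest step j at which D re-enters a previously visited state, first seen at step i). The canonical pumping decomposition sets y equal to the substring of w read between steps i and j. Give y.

State sequence: S0 -a-> S5 -a-> S5 -c-> S1 -a-> S2 -a-> S0 -c-> S0
First repeat at step 2: S5 was already visited.

So i = 1, j = 2, giving x = w[0:1] = a, y = w[1:2] = a, z = w[2:6] = caac.
Check: |xy| = 2 ≤ 6 and |y| = 1 ≥ 1. Reading y takes D from S5 back to S5, so every xyⁱz is accepted.
With |Q| = 6, pigeonhole forces a state repeat no later than step 6; the substring read between the first and second visits to that state can be pumped.

a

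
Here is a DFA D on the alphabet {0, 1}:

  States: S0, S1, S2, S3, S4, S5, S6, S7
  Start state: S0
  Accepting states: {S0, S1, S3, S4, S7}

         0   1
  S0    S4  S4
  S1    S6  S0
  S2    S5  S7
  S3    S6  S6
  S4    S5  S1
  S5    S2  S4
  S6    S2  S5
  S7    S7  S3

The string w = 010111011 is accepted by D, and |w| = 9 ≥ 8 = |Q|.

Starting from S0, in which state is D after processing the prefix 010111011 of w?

State sequence: S0 -0-> S4 -1-> S1 -0-> S6 -1-> S5 -1-> S4 -1-> S1 -0-> S6 -1-> S5 -1-> S4

After reading 9 characters, D is in state S4.
(This kind of state-tracing is the core of the pumping-lemma construction: with 8 states, pigeonhole forces a repeat within the first 8 steps.)

S4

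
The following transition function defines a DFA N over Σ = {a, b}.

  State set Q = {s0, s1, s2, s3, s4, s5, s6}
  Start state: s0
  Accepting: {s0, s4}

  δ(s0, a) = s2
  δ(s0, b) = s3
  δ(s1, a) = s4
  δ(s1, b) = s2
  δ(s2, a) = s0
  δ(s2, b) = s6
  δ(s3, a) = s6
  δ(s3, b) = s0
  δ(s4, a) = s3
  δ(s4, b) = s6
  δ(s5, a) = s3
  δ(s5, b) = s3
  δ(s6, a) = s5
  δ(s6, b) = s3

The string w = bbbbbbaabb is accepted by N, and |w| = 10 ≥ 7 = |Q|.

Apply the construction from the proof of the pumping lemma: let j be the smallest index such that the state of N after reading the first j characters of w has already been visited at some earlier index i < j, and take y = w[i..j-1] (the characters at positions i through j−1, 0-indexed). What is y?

Run of N on w = b b b b b b a a b b:
  step 0: s0  (start)
  step 1: s3  (read b: s0→s3)
  step 2: s0  (read b: s3→s0)   ← first repeat (s0 seen earlier)
  step 3: s3  (read b: s0→s3)
  step 4: s0  (read b: s3→s0)
  step 5: s3  (read b: s0→s3)
  step 6: s0  (read b: s3→s0)
  step 7: s2  (read a: s0→s2)
  step 8: s0  (read a: s2→s0)
  step 9: s3  (read b: s0→s3)
  step 10: s0  (read b: s3→s0)

So i = 0, j = 2, giving x = w[0:0] = ε, y = w[0:2] = bb, z = w[2:10] = bbbbaabb.
Check: |xy| = 2 ≤ 7 and |y| = 2 ≥ 1. Reading y takes N from s0 back to s0, so every xyⁱz is accepted.

bb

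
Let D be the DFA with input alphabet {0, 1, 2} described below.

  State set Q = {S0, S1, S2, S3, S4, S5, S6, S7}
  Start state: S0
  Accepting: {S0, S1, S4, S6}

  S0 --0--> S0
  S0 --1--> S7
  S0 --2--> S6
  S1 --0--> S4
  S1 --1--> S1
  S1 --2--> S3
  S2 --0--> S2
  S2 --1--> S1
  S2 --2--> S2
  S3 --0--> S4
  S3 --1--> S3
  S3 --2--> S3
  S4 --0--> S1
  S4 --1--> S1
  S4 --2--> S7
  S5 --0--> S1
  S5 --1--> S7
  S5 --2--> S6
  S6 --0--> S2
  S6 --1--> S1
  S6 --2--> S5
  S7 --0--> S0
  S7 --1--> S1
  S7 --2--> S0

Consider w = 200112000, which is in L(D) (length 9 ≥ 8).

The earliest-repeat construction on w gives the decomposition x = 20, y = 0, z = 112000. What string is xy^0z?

20112000

xy⁰z = xz = 20·112000 = 20112000.
Reading y = 0 takes D from S2 back to S2, so after x the machine is still in S2, and z then leads to the accepting state S4. Hence 20112000 ∈ L(D).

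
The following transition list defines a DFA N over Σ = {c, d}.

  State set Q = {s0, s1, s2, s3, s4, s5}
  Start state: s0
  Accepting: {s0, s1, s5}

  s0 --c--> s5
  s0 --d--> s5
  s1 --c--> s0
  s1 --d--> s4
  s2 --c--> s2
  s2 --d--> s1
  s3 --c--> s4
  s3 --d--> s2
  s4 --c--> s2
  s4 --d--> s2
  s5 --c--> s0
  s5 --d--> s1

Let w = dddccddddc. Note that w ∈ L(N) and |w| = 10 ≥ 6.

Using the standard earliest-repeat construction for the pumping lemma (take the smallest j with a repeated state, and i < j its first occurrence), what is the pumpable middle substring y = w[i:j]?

c

State sequence: s0 -d-> s5 -d-> s1 -d-> s4 -c-> s2 -c-> s2 -d-> s1 -d-> s4 -d-> s2 -d-> s1 -c-> s0
First repeat at step 5: s2 was already visited.

So i = 4, j = 5, giving x = w[0:4] = dddc, y = w[4:5] = c, z = w[5:10] = ddddc.
Check: |xy| = 5 ≤ 6 and |y| = 1 ≥ 1. Reading y takes N from s2 back to s2, so every xyⁱz is accepted.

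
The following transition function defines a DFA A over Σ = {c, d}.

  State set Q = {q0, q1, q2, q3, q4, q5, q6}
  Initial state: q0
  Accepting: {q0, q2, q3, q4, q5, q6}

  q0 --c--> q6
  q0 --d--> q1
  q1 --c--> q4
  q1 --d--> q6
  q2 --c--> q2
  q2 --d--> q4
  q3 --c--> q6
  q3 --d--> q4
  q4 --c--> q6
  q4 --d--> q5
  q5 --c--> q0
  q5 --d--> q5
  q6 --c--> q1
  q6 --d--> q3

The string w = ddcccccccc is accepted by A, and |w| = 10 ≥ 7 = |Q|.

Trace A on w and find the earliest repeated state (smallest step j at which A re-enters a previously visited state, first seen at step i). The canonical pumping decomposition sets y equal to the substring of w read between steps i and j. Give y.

dc

State sequence: q0 -d-> q1 -d-> q6 -c-> q1 -c-> q4 -c-> q6 -c-> q1 -c-> q4 -c-> q6 -c-> q1 -c-> q4
First repeat at step 3: q1 was already visited.

So i = 1, j = 3, giving x = w[0:1] = d, y = w[1:3] = dc, z = w[3:10] = ccccccc.
Check: |xy| = 3 ≤ 7 and |y| = 2 ≥ 1. Reading y takes A from q1 back to q1, so every xyⁱz is accepted.
The DFA has 7 states, so the proof of the pumping lemma guarantees a repeated state among the first 7+1 visited; the segment between the two visits is the pumpable y.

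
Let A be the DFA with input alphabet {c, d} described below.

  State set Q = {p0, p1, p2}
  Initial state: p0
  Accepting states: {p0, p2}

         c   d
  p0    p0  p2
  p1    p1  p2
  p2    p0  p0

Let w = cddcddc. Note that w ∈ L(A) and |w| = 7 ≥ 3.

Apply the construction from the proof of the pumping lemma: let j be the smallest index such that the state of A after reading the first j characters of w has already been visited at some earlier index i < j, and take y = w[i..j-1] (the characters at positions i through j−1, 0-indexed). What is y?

c

Run of A on w = c d d c d d c:
  step 0: p0  (start)
  step 1: p0  (read c: p0→p0)   ← first repeat (p0 seen earlier)
  step 2: p2  (read d: p0→p2)
  step 3: p0  (read d: p2→p0)
  step 4: p0  (read c: p0→p0)
  step 5: p2  (read d: p0→p2)
  step 6: p0  (read d: p2→p0)
  step 7: p0  (read c: p0→p0)

So i = 0, j = 1, giving x = w[0:0] = ε, y = w[0:1] = c, z = w[1:7] = ddcddc.
Check: |xy| = 1 ≤ 3 and |y| = 1 ≥ 1. Reading y takes A from p0 back to p0, so every xyⁱz is accepted.
Since A has 3 states, any run of length ≥ 3 visits 3+1 states, so by pigeonhole some state repeats within the first 3 steps — that repeat gives the pumpable loop.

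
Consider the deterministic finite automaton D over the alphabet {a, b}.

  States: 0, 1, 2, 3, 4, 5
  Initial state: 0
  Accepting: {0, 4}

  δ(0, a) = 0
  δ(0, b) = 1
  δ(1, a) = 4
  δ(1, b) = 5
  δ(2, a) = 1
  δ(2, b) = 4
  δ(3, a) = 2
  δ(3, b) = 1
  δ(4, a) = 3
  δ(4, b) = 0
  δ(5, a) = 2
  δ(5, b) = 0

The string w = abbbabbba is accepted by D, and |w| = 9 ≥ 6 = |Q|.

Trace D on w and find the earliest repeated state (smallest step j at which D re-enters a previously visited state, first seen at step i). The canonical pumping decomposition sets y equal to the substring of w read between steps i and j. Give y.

State sequence: 0 -a-> 0 -b-> 1 -b-> 5 -b-> 0 -a-> 0 -b-> 1 -b-> 5 -b-> 0 -a-> 0
First repeat at step 1: 0 was already visited.

So i = 0, j = 1, giving x = w[0:0] = ε, y = w[0:1] = a, z = w[1:9] = bbbabbba.
Check: |xy| = 1 ≤ 6 and |y| = 1 ≥ 1. Reading y takes D from 0 back to 0, so every xyⁱz is accepted.
With |Q| = 6, pigeonhole forces a state repeat no later than step 6; the substring read between the first and second visits to that state can be pumped.

a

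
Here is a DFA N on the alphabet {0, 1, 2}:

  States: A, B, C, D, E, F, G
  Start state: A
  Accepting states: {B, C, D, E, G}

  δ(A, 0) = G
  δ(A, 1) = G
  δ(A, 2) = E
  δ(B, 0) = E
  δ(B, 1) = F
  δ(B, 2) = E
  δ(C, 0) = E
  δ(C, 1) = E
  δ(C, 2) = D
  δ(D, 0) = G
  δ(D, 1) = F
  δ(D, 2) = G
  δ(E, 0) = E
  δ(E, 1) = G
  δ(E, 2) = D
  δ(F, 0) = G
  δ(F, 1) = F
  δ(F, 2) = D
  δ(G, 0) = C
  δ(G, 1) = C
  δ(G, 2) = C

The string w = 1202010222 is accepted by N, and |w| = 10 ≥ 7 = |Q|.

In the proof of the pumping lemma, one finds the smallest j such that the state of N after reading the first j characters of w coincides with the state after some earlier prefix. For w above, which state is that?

G

State sequence: A -1-> G -2-> C -0-> E -2-> D -0-> G -1-> C -0-> E -2-> D -2-> G -2-> C
First repeat at step 5: G was already visited.

The earliest repeat is at step j = 5: N is in G, which it already visited at step i = 1.
Pumping length from the standard proof: p = 7 (the number of states). The repeated state found above gives |xy| = j ≤ 7 and |y| = j − i ≥ 1.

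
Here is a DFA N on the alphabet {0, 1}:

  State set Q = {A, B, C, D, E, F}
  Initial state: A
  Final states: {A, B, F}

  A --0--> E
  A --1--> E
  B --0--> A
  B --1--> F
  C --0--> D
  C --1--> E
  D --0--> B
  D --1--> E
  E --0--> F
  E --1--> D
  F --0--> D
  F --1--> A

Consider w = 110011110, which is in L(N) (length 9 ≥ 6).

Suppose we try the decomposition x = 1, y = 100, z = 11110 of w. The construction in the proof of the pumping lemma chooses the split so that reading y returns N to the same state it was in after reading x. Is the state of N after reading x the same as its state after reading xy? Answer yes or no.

State sequence: A -1-> E -1-> D -0-> B -0-> A

After x (step 1): E. After xy (step 4): A.
They differ (E ≠ A), so y is not a cycle from the state after x; this split is not the one the pumping-lemma construction produces, and pumping y need not keep the string in L(N).

no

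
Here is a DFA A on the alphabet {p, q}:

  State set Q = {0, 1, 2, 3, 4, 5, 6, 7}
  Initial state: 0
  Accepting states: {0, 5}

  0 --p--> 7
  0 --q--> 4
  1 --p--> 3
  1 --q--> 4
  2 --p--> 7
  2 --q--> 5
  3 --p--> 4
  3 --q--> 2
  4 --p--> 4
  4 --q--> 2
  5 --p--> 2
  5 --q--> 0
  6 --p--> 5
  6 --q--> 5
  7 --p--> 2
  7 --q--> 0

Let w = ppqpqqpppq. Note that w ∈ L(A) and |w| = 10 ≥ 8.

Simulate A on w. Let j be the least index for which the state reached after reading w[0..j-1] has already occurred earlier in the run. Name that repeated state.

Run of A on w = p p q p q q p p p q:
  step 0: 0  (start)
  step 1: 7  (read p: 0→7)
  step 2: 2  (read p: 7→2)
  step 3: 5  (read q: 2→5)
  step 4: 2  (read p: 5→2)   ← first repeat (2 seen earlier)
  step 5: 5  (read q: 2→5)
  step 6: 0  (read q: 5→0)
  step 7: 7  (read p: 0→7)
  step 8: 2  (read p: 7→2)
  step 9: 7  (read p: 2→7)
  step 10: 0  (read q: 7→0)

The earliest repeat is at step j = 4: A is in 2, which it already visited at step i = 2.
Since A has 8 states, any run of length ≥ 8 visits 8+1 states, so by pigeonhole some state repeats within the first 8 steps — that repeat gives the pumpable loop.

2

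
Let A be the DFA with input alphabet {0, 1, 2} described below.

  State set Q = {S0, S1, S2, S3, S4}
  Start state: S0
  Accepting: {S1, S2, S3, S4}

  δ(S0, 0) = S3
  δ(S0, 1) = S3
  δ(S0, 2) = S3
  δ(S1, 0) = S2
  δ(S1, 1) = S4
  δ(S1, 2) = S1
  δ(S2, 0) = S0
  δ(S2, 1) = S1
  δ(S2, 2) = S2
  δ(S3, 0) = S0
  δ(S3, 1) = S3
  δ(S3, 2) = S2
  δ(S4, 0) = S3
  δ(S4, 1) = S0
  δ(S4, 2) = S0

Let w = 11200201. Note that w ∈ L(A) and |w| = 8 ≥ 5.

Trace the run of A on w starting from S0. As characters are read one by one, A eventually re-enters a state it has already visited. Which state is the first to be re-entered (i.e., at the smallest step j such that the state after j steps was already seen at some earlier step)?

S3

Run of A on w = 1 1 2 0 0 2 0 1:
  step 0: S0  (start)
  step 1: S3  (read 1: S0→S3)
  step 2: S3  (read 1: S3→S3)   ← first repeat (S3 seen earlier)
  step 3: S2  (read 2: S3→S2)
  step 4: S0  (read 0: S2→S0)
  step 5: S3  (read 0: S0→S3)
  step 6: S2  (read 2: S3→S2)
  step 7: S0  (read 0: S2→S0)
  step 8: S3  (read 1: S0→S3)

The earliest repeat is at step j = 2: A is in S3, which it already visited at step i = 1.
The DFA has 5 states, so the proof of the pumping lemma guarantees a repeated state among the first 5+1 visited; the segment between the two visits is the pumpable y.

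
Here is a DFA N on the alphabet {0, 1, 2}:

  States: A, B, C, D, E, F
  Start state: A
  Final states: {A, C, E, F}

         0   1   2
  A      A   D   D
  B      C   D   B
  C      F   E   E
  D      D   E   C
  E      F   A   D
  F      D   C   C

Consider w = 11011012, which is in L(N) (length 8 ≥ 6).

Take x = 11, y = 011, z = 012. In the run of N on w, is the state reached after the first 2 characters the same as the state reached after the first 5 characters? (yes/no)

yes

State sequence: A -1-> D -1-> E -0-> F -1-> C -1-> E

After x (step 2): E. After xy (step 5): E.
They match, so y = 011 drives N around a cycle from E back to itself; pumping y any number of times keeps N in E before reading z, and xyⁱz ∈ L(N) for every i ≥ 0.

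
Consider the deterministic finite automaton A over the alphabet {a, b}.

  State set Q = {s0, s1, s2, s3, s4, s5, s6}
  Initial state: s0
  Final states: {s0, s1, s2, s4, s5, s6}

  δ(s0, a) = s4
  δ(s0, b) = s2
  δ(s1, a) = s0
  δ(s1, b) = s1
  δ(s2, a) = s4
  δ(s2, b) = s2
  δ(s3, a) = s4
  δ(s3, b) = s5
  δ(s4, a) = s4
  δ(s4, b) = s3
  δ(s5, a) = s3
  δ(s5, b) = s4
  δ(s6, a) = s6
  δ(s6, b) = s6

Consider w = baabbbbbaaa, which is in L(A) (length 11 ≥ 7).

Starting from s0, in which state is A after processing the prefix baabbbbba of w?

s3

Run of A on the first 9 characters of w = b a a b b b b b a:
  step 0: s0  (start)
  step 1: s2  (read b: s0→s2)
  step 2: s4  (read a: s2→s4)
  step 3: s4  (read a: s4→s4)
  step 4: s3  (read b: s4→s3)
  step 5: s5  (read b: s3→s5)
  step 6: s4  (read b: s5→s4)
  step 7: s3  (read b: s4→s3)
  step 8: s5  (read b: s3→s5)
  step 9: s3  (read a: s5→s3)

After reading 9 characters, A is in state s3.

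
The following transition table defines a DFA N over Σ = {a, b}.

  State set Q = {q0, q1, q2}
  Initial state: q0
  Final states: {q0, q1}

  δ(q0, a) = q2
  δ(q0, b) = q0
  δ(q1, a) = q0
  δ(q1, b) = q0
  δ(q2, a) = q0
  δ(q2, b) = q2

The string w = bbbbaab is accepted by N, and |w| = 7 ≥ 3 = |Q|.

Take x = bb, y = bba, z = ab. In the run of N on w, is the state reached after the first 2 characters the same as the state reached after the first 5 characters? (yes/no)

State sequence: q0 -b-> q0 -b-> q0 -b-> q0 -b-> q0 -a-> q2

After x (step 2): q0. After xy (step 5): q2.
They differ (q0 ≠ q2), so y is not a cycle from the state after x; this split is not the one the pumping-lemma construction produces, and pumping y need not keep the string in L(N).

no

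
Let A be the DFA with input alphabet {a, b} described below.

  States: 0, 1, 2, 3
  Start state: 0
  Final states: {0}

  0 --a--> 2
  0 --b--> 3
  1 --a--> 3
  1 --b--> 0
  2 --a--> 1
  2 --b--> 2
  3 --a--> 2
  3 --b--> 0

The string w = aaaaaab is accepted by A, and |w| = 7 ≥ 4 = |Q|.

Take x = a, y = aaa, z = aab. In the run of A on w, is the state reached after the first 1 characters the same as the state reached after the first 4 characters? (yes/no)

yes

Run of A on the first 4 characters of w = a a a a:
  step 0: 0  (start)
  step 1: 2  (read a: 0→2)
  step 2: 1  (read a: 2→1)
  step 3: 3  (read a: 1→3)
  step 4: 2  (read a: 3→2)

After x (step 1): 2. After xy (step 4): 2.
They match, so y = aaa drives A around a cycle from 2 back to itself; pumping y any number of times keeps A in 2 before reading z, and xyⁱz ∈ L(A) for every i ≥ 0.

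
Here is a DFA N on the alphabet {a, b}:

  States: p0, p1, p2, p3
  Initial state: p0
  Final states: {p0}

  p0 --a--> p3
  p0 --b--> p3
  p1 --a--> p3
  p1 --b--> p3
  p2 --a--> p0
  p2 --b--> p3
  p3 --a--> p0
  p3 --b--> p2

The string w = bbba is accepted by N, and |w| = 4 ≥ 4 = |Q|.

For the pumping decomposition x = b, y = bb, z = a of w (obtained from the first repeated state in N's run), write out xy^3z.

bbbbbbba

xy^3z = b·bb·bb·bb·a = bbbbbbba.
Reading y = bb takes N from p3 back to p3, so after x·y·y·y the machine is still in p3, and z then leads to the accepting state p0. Hence bbbbbbba ∈ L(N).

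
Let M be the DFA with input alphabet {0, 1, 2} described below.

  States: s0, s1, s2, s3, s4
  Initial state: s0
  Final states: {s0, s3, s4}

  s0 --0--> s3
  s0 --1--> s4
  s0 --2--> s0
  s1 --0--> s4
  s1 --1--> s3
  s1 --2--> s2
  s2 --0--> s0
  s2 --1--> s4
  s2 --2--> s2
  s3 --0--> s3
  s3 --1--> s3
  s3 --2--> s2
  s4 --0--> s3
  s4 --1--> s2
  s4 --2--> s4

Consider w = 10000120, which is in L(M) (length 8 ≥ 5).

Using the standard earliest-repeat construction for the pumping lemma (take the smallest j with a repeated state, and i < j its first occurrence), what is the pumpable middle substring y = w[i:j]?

State sequence: s0 -1-> s4 -0-> s3 -0-> s3 -0-> s3 -0-> s3 -1-> s3 -2-> s2 -0-> s0
First repeat at step 3: s3 was already visited.

So i = 2, j = 3, giving x = w[0:2] = 10, y = w[2:3] = 0, z = w[3:8] = 00120.
Check: |xy| = 3 ≤ 5 and |y| = 1 ≥ 1. Reading y takes M from s3 back to s3, so every xyⁱz is accepted.

0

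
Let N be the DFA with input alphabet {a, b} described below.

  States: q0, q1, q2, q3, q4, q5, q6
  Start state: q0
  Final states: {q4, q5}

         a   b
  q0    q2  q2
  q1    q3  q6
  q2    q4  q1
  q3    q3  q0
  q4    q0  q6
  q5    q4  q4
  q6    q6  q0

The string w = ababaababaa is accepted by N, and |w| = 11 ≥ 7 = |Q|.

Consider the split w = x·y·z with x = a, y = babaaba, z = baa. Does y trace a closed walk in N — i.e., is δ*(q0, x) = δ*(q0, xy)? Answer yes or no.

State sequence: q0 -a-> q2 -b-> q1 -a-> q3 -b-> q0 -a-> q2 -a-> q4 -b-> q6 -a-> q6

After x (step 1): q2. After xy (step 8): q6.
They differ (q2 ≠ q6), so y is not a cycle from the state after x; this split is not the one the pumping-lemma construction produces, and pumping y need not keep the string in L(N).

no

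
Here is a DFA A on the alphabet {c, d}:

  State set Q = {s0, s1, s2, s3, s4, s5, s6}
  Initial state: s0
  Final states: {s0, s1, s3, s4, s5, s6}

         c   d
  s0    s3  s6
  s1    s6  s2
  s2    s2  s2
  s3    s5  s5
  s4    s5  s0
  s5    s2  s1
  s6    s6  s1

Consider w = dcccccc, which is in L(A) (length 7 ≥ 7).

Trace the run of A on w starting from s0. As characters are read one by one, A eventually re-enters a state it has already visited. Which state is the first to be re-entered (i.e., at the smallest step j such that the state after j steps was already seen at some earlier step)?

s6

Run of A on w = d c c c c c c:
  step 0: s0  (start)
  step 1: s6  (read d: s0→s6)
  step 2: s6  (read c: s6→s6)   ← first repeat (s6 seen earlier)
  step 3: s6  (read c: s6→s6)
  step 4: s6  (read c: s6→s6)
  step 5: s6  (read c: s6→s6)
  step 6: s6  (read c: s6→s6)
  step 7: s6  (read c: s6→s6)

The earliest repeat is at step j = 2: A is in s6, which it already visited at step i = 1.
With |Q| = 7, pigeonhole forces a state repeat no later than step 7; the substring read between the first and second visits to that state can be pumped.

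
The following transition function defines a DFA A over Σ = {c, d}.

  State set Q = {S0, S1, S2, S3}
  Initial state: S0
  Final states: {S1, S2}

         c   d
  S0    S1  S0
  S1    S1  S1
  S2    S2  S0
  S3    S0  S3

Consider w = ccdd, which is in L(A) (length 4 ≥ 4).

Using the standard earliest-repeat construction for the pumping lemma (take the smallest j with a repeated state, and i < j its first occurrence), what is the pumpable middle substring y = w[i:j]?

c

Run of A on w = c c d d:
  step 0: S0  (start)
  step 1: S1  (read c: S0→S1)
  step 2: S1  (read c: S1→S1)   ← first repeat (S1 seen earlier)
  step 3: S1  (read d: S1→S1)
  step 4: S1  (read d: S1→S1)

So i = 1, j = 2, giving x = w[0:1] = c, y = w[1:2] = c, z = w[2:4] = dd.
Check: |xy| = 2 ≤ 4 and |y| = 1 ≥ 1. Reading y takes A from S1 back to S1, so every xyⁱz is accepted.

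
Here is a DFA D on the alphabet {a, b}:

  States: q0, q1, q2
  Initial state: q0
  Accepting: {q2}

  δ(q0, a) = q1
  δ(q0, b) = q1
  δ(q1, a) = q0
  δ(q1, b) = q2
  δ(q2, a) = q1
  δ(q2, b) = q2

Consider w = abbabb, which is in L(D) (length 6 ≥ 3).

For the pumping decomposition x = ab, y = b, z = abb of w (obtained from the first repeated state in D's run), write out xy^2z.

xy^2z = ab·b·b·abb = abbbabb.
Reading y = b takes D from q2 back to q2, so after x·y·y the machine is still in q2, and z then leads to the accepting state q2. Hence abbbabb ∈ L(D).

abbbabb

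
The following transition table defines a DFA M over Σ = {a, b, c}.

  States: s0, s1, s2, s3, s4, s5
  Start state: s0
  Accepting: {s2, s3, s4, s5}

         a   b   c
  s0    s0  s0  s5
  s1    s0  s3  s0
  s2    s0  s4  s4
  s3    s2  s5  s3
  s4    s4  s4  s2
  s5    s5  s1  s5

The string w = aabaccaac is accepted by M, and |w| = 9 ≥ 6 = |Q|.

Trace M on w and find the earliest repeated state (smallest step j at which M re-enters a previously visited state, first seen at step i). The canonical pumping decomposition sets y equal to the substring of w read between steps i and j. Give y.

Run of M on w = a a b a c c a a c:
  step 0: s0  (start)
  step 1: s0  (read a: s0→s0)   ← first repeat (s0 seen earlier)
  step 2: s0  (read a: s0→s0)
  step 3: s0  (read b: s0→s0)
  step 4: s0  (read a: s0→s0)
  step 5: s5  (read c: s0→s5)
  step 6: s5  (read c: s5→s5)
  step 7: s5  (read a: s5→s5)
  step 8: s5  (read a: s5→s5)
  step 9: s5  (read c: s5→s5)

So i = 0, j = 1, giving x = w[0:0] = ε, y = w[0:1] = a, z = w[1:9] = abaccaac.
Check: |xy| = 1 ≤ 6 and |y| = 1 ≥ 1. Reading y takes M from s0 back to s0, so every xyⁱz is accepted.

a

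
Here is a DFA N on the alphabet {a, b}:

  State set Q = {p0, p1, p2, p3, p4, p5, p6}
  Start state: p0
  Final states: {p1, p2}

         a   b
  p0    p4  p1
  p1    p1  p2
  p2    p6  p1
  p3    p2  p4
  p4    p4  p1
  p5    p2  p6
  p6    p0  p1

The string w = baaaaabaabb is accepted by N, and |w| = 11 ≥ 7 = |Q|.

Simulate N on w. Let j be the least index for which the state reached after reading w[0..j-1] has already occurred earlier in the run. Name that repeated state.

State sequence: p0 -b-> p1 -a-> p1 -a-> p1 -a-> p1 -a-> p1 -a-> p1 -b-> p2 -a-> p6 -a-> p0 -b-> p1 -b-> p2
First repeat at step 2: p1 was already visited.

The earliest repeat is at step j = 2: N is in p1, which it already visited at step i = 1.

p1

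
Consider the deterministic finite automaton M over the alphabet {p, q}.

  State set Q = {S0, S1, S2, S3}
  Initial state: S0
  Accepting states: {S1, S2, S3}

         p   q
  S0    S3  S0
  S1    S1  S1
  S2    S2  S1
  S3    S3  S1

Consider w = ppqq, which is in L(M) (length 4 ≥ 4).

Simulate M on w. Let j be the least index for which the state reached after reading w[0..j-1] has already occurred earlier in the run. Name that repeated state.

Run of M on w = p p q q:
  step 0: S0  (start)
  step 1: S3  (read p: S0→S3)
  step 2: S3  (read p: S3→S3)   ← first repeat (S3 seen earlier)
  step 3: S1  (read q: S3→S1)
  step 4: S1  (read q: S1→S1)

The earliest repeat is at step j = 2: M is in S3, which it already visited at step i = 1.

S3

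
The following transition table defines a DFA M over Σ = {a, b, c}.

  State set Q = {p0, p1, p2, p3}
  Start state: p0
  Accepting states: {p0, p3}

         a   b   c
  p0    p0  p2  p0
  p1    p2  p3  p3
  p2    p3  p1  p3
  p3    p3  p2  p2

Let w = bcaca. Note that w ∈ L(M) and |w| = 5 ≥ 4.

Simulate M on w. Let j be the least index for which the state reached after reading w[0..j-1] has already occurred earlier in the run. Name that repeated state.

Run of M on w = b c a c a:
  step 0: p0  (start)
  step 1: p2  (read b: p0→p2)
  step 2: p3  (read c: p2→p3)
  step 3: p3  (read a: p3→p3)   ← first repeat (p3 seen earlier)
  step 4: p2  (read c: p3→p2)
  step 5: p3  (read a: p2→p3)

The earliest repeat is at step j = 3: M is in p3, which it already visited at step i = 2.
Pumping length from the standard proof: p = 4 (the number of states). The repeated state found above gives |xy| = j ≤ 4 and |y| = j − i ≥ 1.

p3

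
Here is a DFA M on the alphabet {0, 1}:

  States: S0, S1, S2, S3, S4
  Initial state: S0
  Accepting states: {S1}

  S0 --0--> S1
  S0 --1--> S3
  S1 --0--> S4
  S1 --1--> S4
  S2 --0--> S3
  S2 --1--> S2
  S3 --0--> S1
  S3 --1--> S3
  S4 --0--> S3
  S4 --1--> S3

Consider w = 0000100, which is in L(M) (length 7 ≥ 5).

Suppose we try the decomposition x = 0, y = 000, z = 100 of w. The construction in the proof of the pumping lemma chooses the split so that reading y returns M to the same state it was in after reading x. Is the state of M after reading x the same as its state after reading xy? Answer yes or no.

State sequence: S0 -0-> S1 -0-> S4 -0-> S3 -0-> S1

After x (step 1): S1. After xy (step 4): S1.
They match, so y = 000 drives M around a cycle from S1 back to itself; pumping y any number of times keeps M in S1 before reading z, and xyⁱz ∈ L(M) for every i ≥ 0.

yes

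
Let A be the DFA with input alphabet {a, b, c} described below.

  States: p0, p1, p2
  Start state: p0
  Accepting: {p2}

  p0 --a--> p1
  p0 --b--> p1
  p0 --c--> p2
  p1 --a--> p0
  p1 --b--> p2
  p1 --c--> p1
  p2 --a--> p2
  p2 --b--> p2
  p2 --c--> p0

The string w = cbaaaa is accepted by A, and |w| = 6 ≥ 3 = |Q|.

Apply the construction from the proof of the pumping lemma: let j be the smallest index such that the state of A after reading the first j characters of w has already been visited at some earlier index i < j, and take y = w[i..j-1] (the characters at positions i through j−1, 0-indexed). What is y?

b

State sequence: p0 -c-> p2 -b-> p2 -a-> p2 -a-> p2 -a-> p2 -a-> p2
First repeat at step 2: p2 was already visited.

So i = 1, j = 2, giving x = w[0:1] = c, y = w[1:2] = b, z = w[2:6] = aaaa.
Check: |xy| = 2 ≤ 3 and |y| = 1 ≥ 1. Reading y takes A from p2 back to p2, so every xyⁱz is accepted.
Pumping length from the standard proof: p = 3 (the number of states). The repeated state found above gives |xy| = j ≤ 3 and |y| = j − i ≥ 1.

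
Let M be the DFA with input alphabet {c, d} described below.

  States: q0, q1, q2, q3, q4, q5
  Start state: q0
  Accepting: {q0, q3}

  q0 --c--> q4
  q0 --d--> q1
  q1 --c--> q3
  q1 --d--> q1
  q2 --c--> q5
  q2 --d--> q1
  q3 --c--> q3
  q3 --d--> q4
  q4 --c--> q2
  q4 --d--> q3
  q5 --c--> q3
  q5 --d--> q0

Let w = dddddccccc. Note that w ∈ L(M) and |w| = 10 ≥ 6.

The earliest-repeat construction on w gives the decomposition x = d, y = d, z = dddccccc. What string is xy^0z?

xy⁰z = xz = d·dddccccc = ddddccccc.
Reading y = d takes M from q1 back to q1, so after x the machine is still in q1, and z then leads to the accepting state q3. Hence ddddccccc ∈ L(M).

ddddccccc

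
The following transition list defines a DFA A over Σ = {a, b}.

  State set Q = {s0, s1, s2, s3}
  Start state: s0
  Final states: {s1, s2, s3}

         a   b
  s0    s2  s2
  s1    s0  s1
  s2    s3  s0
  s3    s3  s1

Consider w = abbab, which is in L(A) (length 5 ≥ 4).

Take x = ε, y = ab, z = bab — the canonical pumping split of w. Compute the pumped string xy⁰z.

bab

xy⁰z = xz = ε·bab = bab.
Reading y = ab takes A from s0 back to s0, so after x the machine is still in s0, and z then leads to the accepting state s1. Hence bab ∈ L(A).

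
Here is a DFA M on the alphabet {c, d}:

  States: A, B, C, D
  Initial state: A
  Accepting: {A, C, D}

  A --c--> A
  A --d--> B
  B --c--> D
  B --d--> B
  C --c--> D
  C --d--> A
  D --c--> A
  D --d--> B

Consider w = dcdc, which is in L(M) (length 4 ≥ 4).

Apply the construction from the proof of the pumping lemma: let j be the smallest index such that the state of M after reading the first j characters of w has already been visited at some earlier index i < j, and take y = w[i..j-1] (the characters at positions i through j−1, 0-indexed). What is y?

State sequence: A -d-> B -c-> D -d-> B -c-> D
First repeat at step 3: B was already visited.

So i = 1, j = 3, giving x = w[0:1] = d, y = w[1:3] = cd, z = w[3:4] = c.
Check: |xy| = 3 ≤ 4 and |y| = 2 ≥ 1. Reading y takes M from B back to B, so every xyⁱz is accepted.

cd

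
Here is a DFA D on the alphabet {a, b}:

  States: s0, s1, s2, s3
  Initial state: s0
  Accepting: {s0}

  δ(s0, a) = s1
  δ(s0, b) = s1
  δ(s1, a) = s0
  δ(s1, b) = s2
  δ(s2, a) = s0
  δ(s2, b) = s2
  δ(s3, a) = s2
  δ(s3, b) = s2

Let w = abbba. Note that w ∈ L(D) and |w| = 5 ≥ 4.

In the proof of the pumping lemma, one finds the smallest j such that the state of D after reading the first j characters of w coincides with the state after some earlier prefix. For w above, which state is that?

Run of D on w = a b b b a:
  step 0: s0  (start)
  step 1: s1  (read a: s0→s1)
  step 2: s2  (read b: s1→s2)
  step 3: s2  (read b: s2→s2)   ← first repeat (s2 seen earlier)
  step 4: s2  (read b: s2→s2)
  step 5: s0  (read a: s2→s0)

The earliest repeat is at step j = 3: D is in s2, which it already visited at step i = 2.
The DFA has 4 states, so the proof of the pumping lemma guarantees a repeated state among the first 4+1 visited; the segment between the two visits is the pumpable y.

s2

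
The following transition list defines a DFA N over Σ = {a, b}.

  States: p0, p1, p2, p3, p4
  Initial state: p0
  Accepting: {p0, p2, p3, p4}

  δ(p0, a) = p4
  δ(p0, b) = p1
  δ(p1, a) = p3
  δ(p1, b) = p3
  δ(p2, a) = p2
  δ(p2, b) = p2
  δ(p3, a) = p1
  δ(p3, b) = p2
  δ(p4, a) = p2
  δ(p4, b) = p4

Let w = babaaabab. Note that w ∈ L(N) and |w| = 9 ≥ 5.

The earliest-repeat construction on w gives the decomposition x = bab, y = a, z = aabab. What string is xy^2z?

babaaaabab

xy^2z = bab·a·a·aabab = babaaaabab.
Reading y = a takes N from p2 back to p2, so after x·y·y the machine is still in p2, and z then leads to the accepting state p2. Hence babaaaabab ∈ L(N).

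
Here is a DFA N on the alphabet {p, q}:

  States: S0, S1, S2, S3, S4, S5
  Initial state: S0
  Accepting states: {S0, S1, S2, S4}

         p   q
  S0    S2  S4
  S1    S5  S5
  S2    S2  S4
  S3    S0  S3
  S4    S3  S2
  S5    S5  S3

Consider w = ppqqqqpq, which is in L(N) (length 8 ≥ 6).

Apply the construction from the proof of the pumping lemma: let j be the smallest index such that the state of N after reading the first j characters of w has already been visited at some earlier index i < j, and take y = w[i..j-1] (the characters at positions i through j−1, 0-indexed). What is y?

State sequence: S0 -p-> S2 -p-> S2 -q-> S4 -q-> S2 -q-> S4 -q-> S2 -p-> S2 -q-> S4
First repeat at step 2: S2 was already visited.

So i = 1, j = 2, giving x = w[0:1] = p, y = w[1:2] = p, z = w[2:8] = qqqqpq.
Check: |xy| = 2 ≤ 6 and |y| = 1 ≥ 1. Reading y takes N from S2 back to S2, so every xyⁱz is accepted.
The DFA has 6 states, so the proof of the pumping lemma guarantees a repeated state among the first 6+1 visited; the segment between the two visits is the pumpable y.

p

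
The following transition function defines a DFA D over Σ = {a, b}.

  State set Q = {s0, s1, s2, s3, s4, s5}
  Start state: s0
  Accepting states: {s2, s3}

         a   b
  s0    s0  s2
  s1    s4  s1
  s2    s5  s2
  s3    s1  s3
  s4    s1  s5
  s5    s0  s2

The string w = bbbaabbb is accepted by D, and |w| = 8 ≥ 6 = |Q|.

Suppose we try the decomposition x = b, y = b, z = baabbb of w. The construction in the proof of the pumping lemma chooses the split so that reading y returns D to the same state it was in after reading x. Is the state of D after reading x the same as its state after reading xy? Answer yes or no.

yes

State sequence: s0 -b-> s2 -b-> s2

After x (step 1): s2. After xy (step 2): s2.
They match, so y = b drives D around a cycle from s2 back to itself; pumping y any number of times keeps D in s2 before reading z, and xyⁱz ∈ L(D) for every i ≥ 0.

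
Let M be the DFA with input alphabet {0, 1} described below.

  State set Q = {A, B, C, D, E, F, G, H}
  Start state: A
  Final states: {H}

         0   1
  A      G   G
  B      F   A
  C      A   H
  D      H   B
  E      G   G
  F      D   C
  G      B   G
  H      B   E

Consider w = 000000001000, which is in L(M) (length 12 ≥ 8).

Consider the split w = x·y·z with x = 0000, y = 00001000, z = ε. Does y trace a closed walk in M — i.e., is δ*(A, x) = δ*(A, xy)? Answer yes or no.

no

State sequence: A -0-> G -0-> B -0-> F -0-> D -0-> H -0-> B -0-> F -0-> D -1-> B -0-> F -0-> D -0-> H

After x (step 4): D. After xy (step 12): H.
They differ (D ≠ H), so y is not a cycle from the state after x; this split is not the one the pumping-lemma construction produces, and pumping y need not keep the string in L(M).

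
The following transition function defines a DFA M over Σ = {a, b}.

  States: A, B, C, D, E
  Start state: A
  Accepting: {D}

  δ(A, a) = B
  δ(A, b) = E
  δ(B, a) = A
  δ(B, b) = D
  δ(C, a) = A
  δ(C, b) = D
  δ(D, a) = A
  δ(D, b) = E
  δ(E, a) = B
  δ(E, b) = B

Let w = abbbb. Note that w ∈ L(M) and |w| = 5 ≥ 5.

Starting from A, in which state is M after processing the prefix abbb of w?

B

State sequence: A -a-> B -b-> D -b-> E -b-> B

After reading 4 characters, M is in state B.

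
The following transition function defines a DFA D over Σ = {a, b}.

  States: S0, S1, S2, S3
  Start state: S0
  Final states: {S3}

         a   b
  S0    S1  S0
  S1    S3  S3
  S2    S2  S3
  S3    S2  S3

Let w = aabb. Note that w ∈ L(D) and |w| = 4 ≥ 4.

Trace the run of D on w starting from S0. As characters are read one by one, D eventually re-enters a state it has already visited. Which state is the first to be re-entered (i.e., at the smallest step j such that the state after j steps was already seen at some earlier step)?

S3

Run of D on w = a a b b:
  step 0: S0  (start)
  step 1: S1  (read a: S0→S1)
  step 2: S3  (read a: S1→S3)
  step 3: S3  (read b: S3→S3)   ← first repeat (S3 seen earlier)
  step 4: S3  (read b: S3→S3)

The earliest repeat is at step j = 3: D is in S3, which it already visited at step i = 2.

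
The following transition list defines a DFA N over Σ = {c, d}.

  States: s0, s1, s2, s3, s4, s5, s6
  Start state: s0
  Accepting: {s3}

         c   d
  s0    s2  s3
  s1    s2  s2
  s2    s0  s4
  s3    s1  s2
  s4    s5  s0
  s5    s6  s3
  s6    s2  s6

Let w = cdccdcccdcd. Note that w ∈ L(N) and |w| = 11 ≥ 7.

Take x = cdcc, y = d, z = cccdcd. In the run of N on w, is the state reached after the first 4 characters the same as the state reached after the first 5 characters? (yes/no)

State sequence: s0 -c-> s2 -d-> s4 -c-> s5 -c-> s6 -d-> s6

After x (step 4): s6. After xy (step 5): s6.
They match, so y = d drives N around a cycle from s6 back to itself; pumping y any number of times keeps N in s6 before reading z, and xyⁱz ∈ L(N) for every i ≥ 0.

yes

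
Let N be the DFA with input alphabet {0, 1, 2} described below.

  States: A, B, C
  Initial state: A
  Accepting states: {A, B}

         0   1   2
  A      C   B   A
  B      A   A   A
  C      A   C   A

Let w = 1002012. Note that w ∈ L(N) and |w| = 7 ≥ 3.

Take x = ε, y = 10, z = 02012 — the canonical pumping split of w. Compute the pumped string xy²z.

101002012

xy^2z = ε·10·10·02012 = 101002012.
Reading y = 10 takes N from A back to A, so after x·y·y the machine is still in A, and z then leads to the accepting state A. Hence 101002012 ∈ L(N).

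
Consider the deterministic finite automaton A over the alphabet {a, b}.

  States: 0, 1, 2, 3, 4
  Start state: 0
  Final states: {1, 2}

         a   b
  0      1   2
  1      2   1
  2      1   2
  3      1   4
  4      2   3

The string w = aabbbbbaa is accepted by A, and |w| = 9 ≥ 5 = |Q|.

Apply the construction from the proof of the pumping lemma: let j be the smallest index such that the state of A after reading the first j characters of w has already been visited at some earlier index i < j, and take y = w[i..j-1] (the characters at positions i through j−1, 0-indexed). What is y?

State sequence: 0 -a-> 1 -a-> 2 -b-> 2 -b-> 2 -b-> 2 -b-> 2 -b-> 2 -a-> 1 -a-> 2
First repeat at step 3: 2 was already visited.

So i = 2, j = 3, giving x = w[0:2] = aa, y = w[2:3] = b, z = w[3:9] = bbbbaa.
Check: |xy| = 3 ≤ 5 and |y| = 1 ≥ 1. Reading y takes A from 2 back to 2, so every xyⁱz is accepted.
Since A has 5 states, any run of length ≥ 5 visits 5+1 states, so by pigeonhole some state repeats within the first 5 steps — that repeat gives the pumpable loop.

b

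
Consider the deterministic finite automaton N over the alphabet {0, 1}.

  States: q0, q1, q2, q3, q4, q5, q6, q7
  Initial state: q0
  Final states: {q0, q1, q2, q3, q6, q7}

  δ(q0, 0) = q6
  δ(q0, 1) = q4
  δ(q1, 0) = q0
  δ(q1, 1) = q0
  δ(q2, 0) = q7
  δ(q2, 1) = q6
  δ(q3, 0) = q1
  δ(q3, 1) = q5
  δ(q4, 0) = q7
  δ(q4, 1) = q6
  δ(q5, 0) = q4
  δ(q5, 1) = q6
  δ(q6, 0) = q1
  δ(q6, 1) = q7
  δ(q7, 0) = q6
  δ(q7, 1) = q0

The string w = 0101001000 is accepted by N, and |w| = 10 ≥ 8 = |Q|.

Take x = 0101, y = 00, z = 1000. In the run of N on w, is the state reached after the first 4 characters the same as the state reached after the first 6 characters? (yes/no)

State sequence: q0 -0-> q6 -1-> q7 -0-> q6 -1-> q7 -0-> q6 -0-> q1

After x (step 4): q7. After xy (step 6): q1.
They differ (q7 ≠ q1), so y is not a cycle from the state after x; this split is not the one the pumping-lemma construction produces, and pumping y need not keep the string in L(N).

no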